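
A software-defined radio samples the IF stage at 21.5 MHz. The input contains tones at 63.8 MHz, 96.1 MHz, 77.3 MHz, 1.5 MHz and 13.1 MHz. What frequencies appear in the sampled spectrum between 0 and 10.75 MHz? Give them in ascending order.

0.7 MHz, 1.5 MHz, 8.4 MHz, 8.7 MHz, 10.1 MHz

fs/2 = 10.75 MHz.
63.8 MHz mod fs = 20.8 MHz.
20.8 MHz > fs/2 = 10.75 MHz, folds to fs − 20.8 MHz = 0.7 MHz.
96.1 MHz mod fs = 10.1 MHz.
10.1 MHz ≤ fs/2 = 10.75 MHz, appears at 10.1 MHz.
77.3 MHz mod fs = 12.8 MHz.
12.8 MHz > fs/2 = 10.75 MHz, folds to fs − 12.8 MHz = 8.7 MHz.
1.5 MHz ≤ fs/2 = 10.75 MHz, passes unchanged.
13.1 MHz > fs/2 = 10.75 MHz, folds to fs − 13.1 MHz = 8.4 MHz.
Distinct values: {0.7 MHz, 1.5 MHz, 8.4 MHz, 8.7 MHz, 10.1 MHz}.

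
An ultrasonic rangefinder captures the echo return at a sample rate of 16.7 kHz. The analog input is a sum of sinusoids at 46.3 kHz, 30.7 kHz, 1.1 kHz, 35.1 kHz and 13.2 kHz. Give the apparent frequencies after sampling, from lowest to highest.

fs/2 = 8.35 kHz.
46.3 kHz mod fs = 12.9 kHz.
12.9 kHz > fs/2 = 8.35 kHz, folds to fs − 12.9 kHz = 3.8 kHz.
30.7 kHz mod fs = 14 kHz.
14 kHz > fs/2 = 8.35 kHz, folds to fs − 14 kHz = 2.7 kHz.
1.1 kHz ≤ fs/2 = 8.35 kHz, passes unchanged.
35.1 kHz mod fs = 1.7 kHz.
1.7 kHz ≤ fs/2 = 8.35 kHz, appears at 1.7 kHz.
13.2 kHz > fs/2 = 8.35 kHz, folds to fs − 13.2 kHz = 3.5 kHz.
Distinct values: {1.1 kHz, 1.7 kHz, 2.7 kHz, 3.5 kHz, 3.8 kHz}.

1.1 kHz, 1.7 kHz, 2.7 kHz, 3.5 kHz, 3.8 kHz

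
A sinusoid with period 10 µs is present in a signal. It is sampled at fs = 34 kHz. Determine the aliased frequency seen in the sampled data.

T = 10 µs → f = 1/T = 100 kHz.
100 kHz mod fs = 32 kHz.
32 kHz > fs/2 = 17 kHz, folds to fs − 32 kHz = 2 kHz.

2 kHz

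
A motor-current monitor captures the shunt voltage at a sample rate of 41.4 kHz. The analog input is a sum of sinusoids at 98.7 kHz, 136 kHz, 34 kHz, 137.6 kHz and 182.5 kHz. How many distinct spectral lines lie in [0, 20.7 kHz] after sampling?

5

fs/2 = 20.7 kHz.
98.7 kHz mod fs = 15.9 kHz.
15.9 kHz ≤ fs/2 = 20.7 kHz, appears at 15.9 kHz.
136 kHz mod fs = 11.8 kHz.
11.8 kHz ≤ fs/2 = 20.7 kHz, appears at 11.8 kHz.
34 kHz > fs/2 = 20.7 kHz, folds to fs − 34 kHz = 7.4 kHz.
137.6 kHz mod fs = 13.4 kHz.
13.4 kHz ≤ fs/2 = 20.7 kHz, appears at 13.4 kHz.
182.5 kHz mod fs = 16.9 kHz.
16.9 kHz ≤ fs/2 = 20.7 kHz, appears at 16.9 kHz.
Distinct values: {7.4 kHz, 11.8 kHz, 13.4 kHz, 15.9 kHz, 16.9 kHz} → 5.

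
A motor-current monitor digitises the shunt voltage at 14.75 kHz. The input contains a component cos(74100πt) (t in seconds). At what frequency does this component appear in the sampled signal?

ω = 74100π rad/s → f = ω/(2π) = 37050 Hz = 37.05 kHz.
37.05 kHz mod fs = 7.55 kHz.
7.55 kHz > fs/2 = 7.375 kHz, folds to fs − 7.55 kHz = 7.2 kHz.

7.2 kHz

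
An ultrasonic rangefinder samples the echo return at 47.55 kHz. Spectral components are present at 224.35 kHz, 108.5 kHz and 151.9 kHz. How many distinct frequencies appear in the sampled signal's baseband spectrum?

2

fs/2 = 23.775 kHz.
224.35 kHz mod fs = 34.15 kHz.
34.15 kHz > fs/2 = 23.775 kHz, folds to fs − 34.15 kHz = 13.4 kHz.
108.5 kHz mod fs = 13.4 kHz.
13.4 kHz ≤ fs/2 = 23.775 kHz, appears at 13.4 kHz.
151.9 kHz mod fs = 9.25 kHz.
9.25 kHz ≤ fs/2 = 23.775 kHz, appears at 9.25 kHz.
Distinct values: {9.25 kHz, 13.4 kHz} → 2.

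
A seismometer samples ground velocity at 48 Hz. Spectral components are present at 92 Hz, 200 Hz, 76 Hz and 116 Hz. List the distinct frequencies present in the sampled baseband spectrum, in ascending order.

fs/2 = 24 Hz.
92 Hz mod fs = 44 Hz.
44 Hz > fs/2 = 24 Hz, folds to fs − 44 Hz = 4 Hz.
200 Hz mod fs = 8 Hz.
8 Hz ≤ fs/2 = 24 Hz, appears at 8 Hz.
76 Hz mod fs = 28 Hz.
28 Hz > fs/2 = 24 Hz, folds to fs − 28 Hz = 20 Hz.
116 Hz mod fs = 20 Hz.
20 Hz ≤ fs/2 = 24 Hz, appears at 20 Hz.
Distinct values: {4 Hz, 8 Hz, 20 Hz}.

4 Hz, 8 Hz, 20 Hz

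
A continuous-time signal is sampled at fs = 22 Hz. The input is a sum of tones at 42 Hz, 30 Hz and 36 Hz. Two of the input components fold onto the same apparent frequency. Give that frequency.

8 Hz

fs/2 = 11 Hz.
42 Hz mod fs = 20 Hz.
20 Hz > fs/2 = 11 Hz, folds to fs − 20 Hz = 2 Hz.
30 Hz mod fs = 8 Hz.
8 Hz ≤ fs/2 = 11 Hz, appears at 8 Hz.
36 Hz mod fs = 14 Hz.
14 Hz > fs/2 = 11 Hz, folds to fs − 14 Hz = 8 Hz.
30 Hz and 36 Hz both map to 8 Hz.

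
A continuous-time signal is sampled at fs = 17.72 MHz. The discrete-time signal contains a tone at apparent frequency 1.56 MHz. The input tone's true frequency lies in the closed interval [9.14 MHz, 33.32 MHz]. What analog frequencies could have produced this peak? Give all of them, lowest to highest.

16.16 MHz, 19.28 MHz

Frequencies that alias to 1.56 MHz are k·fs ± 1.56 MHz for integer k ≥ 0.
k=0: 1.56 MHz.
k=1: 16.16 MHz, 19.28 MHz.
k=2: 33.88 MHz, 37 MHz.
Within [9.14 MHz, 33.32 MHz]: 16.16 MHz, 19.28 MHz.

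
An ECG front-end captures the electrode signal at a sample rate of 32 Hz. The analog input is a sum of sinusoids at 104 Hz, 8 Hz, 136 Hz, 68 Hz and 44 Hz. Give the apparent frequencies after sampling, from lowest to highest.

4 Hz, 8 Hz, 12 Hz

fs/2 = 16 Hz.
104 Hz mod fs = 8 Hz.
8 Hz ≤ fs/2 = 16 Hz, appears at 8 Hz.
8 Hz ≤ fs/2 = 16 Hz, passes unchanged.
136 Hz mod fs = 8 Hz.
8 Hz ≤ fs/2 = 16 Hz, appears at 8 Hz.
68 Hz mod fs = 4 Hz.
4 Hz ≤ fs/2 = 16 Hz, appears at 4 Hz.
44 Hz mod fs = 12 Hz.
12 Hz ≤ fs/2 = 16 Hz, appears at 12 Hz.
Distinct values: {4 Hz, 8 Hz, 12 Hz}.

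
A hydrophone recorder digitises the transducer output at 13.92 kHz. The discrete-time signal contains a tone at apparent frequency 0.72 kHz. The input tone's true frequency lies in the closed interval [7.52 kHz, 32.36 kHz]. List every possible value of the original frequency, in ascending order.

Frequencies that alias to 0.72 kHz are k·fs ± 0.72 kHz for integer k ≥ 0.
k=0: 0.72 kHz.
k=1: 13.2 kHz, 14.64 kHz.
k=2: 27.12 kHz, 28.56 kHz.
k=3: 41.04 kHz, 42.48 kHz.
Within [7.52 kHz, 32.36 kHz]: 13.2 kHz, 14.64 kHz, 27.12 kHz, 28.56 kHz.

13.2 kHz, 14.64 kHz, 27.12 kHz, 28.56 kHz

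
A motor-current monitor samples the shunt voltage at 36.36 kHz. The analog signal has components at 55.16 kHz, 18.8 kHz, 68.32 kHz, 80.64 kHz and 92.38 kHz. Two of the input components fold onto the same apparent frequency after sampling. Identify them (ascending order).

18.8 kHz, 55.16 kHz

fs/2 = 18.18 kHz.
55.16 kHz mod fs = 18.8 kHz.
18.8 kHz > fs/2 = 18.18 kHz, folds to fs − 18.8 kHz = 17.56 kHz.
18.8 kHz > fs/2 = 18.18 kHz, folds to fs − 18.8 kHz = 17.56 kHz.
68.32 kHz mod fs = 31.96 kHz.
31.96 kHz > fs/2 = 18.18 kHz, folds to fs − 31.96 kHz = 4.4 kHz.
80.64 kHz mod fs = 7.92 kHz.
7.92 kHz ≤ fs/2 = 18.18 kHz, appears at 7.92 kHz.
92.38 kHz mod fs = 19.66 kHz.
19.66 kHz > fs/2 = 18.18 kHz, folds to fs − 19.66 kHz = 16.7 kHz.
18.8 kHz and 55.16 kHz both map to 17.56 kHz.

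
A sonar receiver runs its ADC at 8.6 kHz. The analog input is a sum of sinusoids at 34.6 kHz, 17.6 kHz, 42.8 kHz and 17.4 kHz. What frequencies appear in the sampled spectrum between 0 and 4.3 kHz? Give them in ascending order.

0.2 kHz, 0.4 kHz

fs/2 = 4.3 kHz.
34.6 kHz mod fs = 0.2 kHz.
0.2 kHz ≤ fs/2 = 4.3 kHz, appears at 0.2 kHz.
17.6 kHz mod fs = 0.4 kHz.
0.4 kHz ≤ fs/2 = 4.3 kHz, appears at 0.4 kHz.
42.8 kHz mod fs = 8.4 kHz.
8.4 kHz > fs/2 = 4.3 kHz, folds to fs − 8.4 kHz = 0.2 kHz.
17.4 kHz mod fs = 0.2 kHz.
0.2 kHz ≤ fs/2 = 4.3 kHz, appears at 0.2 kHz.
Distinct values: {0.2 kHz, 0.4 kHz}.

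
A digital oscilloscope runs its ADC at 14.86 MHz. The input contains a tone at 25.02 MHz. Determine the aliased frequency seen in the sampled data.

25.02 MHz mod fs = 10.16 MHz.
10.16 MHz > fs/2 = 7.43 MHz, folds to fs − 10.16 MHz = 4.7 MHz.

4.7 MHz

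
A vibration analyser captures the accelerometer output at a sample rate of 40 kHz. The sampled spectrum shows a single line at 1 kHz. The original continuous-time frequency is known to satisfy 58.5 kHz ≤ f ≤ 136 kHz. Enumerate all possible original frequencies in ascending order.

79 kHz, 81 kHz, 119 kHz, 121 kHz

Frequencies that alias to 1 kHz are k·fs ± 1 kHz for integer k ≥ 0.
k=0: 1 kHz.
k=1: 39 kHz, 41 kHz.
k=2: 79 kHz, 81 kHz.
k=3: 119 kHz, 121 kHz.
k=4: 159 kHz, 161 kHz.
Within [58.5 kHz, 136 kHz]: 79 kHz, 81 kHz, 119 kHz, 121 kHz.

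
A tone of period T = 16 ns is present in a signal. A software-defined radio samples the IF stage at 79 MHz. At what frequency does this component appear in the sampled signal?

16.5 MHz

T = 16 ns → f = 1/T = 62.5 MHz.
62.5 MHz > fs/2 = 39.5 MHz, folds to fs − 62.5 MHz = 16.5 MHz.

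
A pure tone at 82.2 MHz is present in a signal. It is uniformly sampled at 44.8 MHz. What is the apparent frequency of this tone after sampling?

82.2 MHz mod fs = 37.4 MHz.
37.4 MHz > fs/2 = 22.4 MHz, folds to fs − 37.4 MHz = 7.4 MHz.

7.4 MHz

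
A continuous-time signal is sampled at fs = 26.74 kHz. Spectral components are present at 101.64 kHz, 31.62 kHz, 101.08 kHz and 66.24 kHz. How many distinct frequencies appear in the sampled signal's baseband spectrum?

4

fs/2 = 13.37 kHz.
101.64 kHz mod fs = 21.42 kHz.
21.42 kHz > fs/2 = 13.37 kHz, folds to fs − 21.42 kHz = 5.32 kHz.
31.62 kHz mod fs = 4.88 kHz.
4.88 kHz ≤ fs/2 = 13.37 kHz, appears at 4.88 kHz.
101.08 kHz mod fs = 20.86 kHz.
20.86 kHz > fs/2 = 13.37 kHz, folds to fs − 20.86 kHz = 5.88 kHz.
66.24 kHz mod fs = 12.76 kHz.
12.76 kHz ≤ fs/2 = 13.37 kHz, appears at 12.76 kHz.
Distinct values: {4.88 kHz, 5.32 kHz, 5.88 kHz, 12.76 kHz} → 4.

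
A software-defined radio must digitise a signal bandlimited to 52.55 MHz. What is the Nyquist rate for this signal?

105.1 MHz

Nyquist rate = 2 × 52.55 MHz = 105.1 MHz.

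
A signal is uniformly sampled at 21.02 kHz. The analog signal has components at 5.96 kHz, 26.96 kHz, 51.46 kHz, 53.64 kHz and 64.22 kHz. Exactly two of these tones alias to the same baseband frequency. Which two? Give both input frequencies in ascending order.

51.46 kHz, 53.64 kHz

fs/2 = 10.51 kHz.
5.96 kHz ≤ fs/2 = 10.51 kHz, passes unchanged.
26.96 kHz mod fs = 5.94 kHz.
5.94 kHz ≤ fs/2 = 10.51 kHz, appears at 5.94 kHz.
51.46 kHz mod fs = 9.42 kHz.
9.42 kHz ≤ fs/2 = 10.51 kHz, appears at 9.42 kHz.
53.64 kHz mod fs = 11.6 kHz.
11.6 kHz > fs/2 = 10.51 kHz, folds to fs − 11.6 kHz = 9.42 kHz.
64.22 kHz mod fs = 1.16 kHz.
1.16 kHz ≤ fs/2 = 10.51 kHz, appears at 1.16 kHz.
51.46 kHz and 53.64 kHz both map to 9.42 kHz.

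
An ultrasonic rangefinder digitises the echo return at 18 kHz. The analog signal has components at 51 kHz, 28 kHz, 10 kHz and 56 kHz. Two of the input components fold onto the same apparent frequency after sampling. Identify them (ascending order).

fs/2 = 9 kHz.
51 kHz mod fs = 15 kHz.
15 kHz > fs/2 = 9 kHz, folds to fs − 15 kHz = 3 kHz.
28 kHz mod fs = 10 kHz.
10 kHz > fs/2 = 9 kHz, folds to fs − 10 kHz = 8 kHz.
10 kHz > fs/2 = 9 kHz, folds to fs − 10 kHz = 8 kHz.
56 kHz mod fs = 2 kHz.
2 kHz ≤ fs/2 = 9 kHz, appears at 2 kHz.
10 kHz and 28 kHz both map to 8 kHz.

10 kHz, 28 kHz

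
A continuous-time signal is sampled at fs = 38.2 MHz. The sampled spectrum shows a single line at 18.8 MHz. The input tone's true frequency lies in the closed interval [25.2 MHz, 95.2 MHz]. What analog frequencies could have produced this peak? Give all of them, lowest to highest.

57 MHz, 57.6 MHz, 95.2 MHz

Frequencies that alias to 18.8 MHz are k·fs ± 18.8 MHz for integer k ≥ 0.
k=0: 18.8 MHz.
k=1: 19.4 MHz, 57 MHz.
k=2: 57.6 MHz, 95.2 MHz.
k=3: 95.8 MHz, 133.4 MHz.
Within [25.2 MHz, 95.2 MHz]: 57 MHz, 57.6 MHz, 95.2 MHz.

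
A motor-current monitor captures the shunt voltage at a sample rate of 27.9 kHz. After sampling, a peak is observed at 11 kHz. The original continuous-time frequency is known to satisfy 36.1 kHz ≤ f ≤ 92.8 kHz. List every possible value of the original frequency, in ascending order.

Frequencies that alias to 11 kHz are k·fs ± 11 kHz for integer k ≥ 0.
k=0: 11 kHz.
k=1: 16.9 kHz, 38.9 kHz.
k=2: 44.8 kHz, 66.8 kHz.
k=3: 72.7 kHz, 94.7 kHz.
k=4: 100.6 kHz, 122.6 kHz.
Within [36.1 kHz, 92.8 kHz]: 38.9 kHz, 44.8 kHz, 66.8 kHz, 72.7 kHz.

38.9 kHz, 44.8 kHz, 66.8 kHz, 72.7 kHz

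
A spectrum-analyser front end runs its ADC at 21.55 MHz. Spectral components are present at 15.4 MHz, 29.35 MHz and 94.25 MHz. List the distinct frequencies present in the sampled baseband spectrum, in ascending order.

fs/2 = 10.775 MHz.
15.4 MHz > fs/2 = 10.775 MHz, folds to fs − 15.4 MHz = 6.15 MHz.
29.35 MHz mod fs = 7.8 MHz.
7.8 MHz ≤ fs/2 = 10.775 MHz, appears at 7.8 MHz.
94.25 MHz mod fs = 8.05 MHz.
8.05 MHz ≤ fs/2 = 10.775 MHz, appears at 8.05 MHz.
Distinct values: {6.15 MHz, 7.8 MHz, 8.05 MHz}.

6.15 MHz, 7.8 MHz, 8.05 MHz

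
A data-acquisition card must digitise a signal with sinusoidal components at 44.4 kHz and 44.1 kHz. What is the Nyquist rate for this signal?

Highest-frequency component: 44.4 kHz.
Nyquist rate = 2 × 44.4 kHz = 88.8 kHz.

88.8 kHz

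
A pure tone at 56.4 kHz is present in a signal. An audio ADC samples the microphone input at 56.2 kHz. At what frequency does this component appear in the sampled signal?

0.2 kHz

56.4 kHz mod fs = 0.2 kHz.
0.2 kHz ≤ fs/2 = 28.1 kHz, appears at 0.2 kHz.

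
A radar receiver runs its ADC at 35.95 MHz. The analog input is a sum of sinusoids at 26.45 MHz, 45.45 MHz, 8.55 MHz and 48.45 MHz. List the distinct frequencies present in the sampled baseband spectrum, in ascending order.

8.55 MHz, 9.5 MHz, 12.5 MHz

fs/2 = 17.975 MHz.
26.45 MHz > fs/2 = 17.975 MHz, folds to fs − 26.45 MHz = 9.5 MHz.
45.45 MHz mod fs = 9.5 MHz.
9.5 MHz ≤ fs/2 = 17.975 MHz, appears at 9.5 MHz.
8.55 MHz ≤ fs/2 = 17.975 MHz, passes unchanged.
48.45 MHz mod fs = 12.5 MHz.
12.5 MHz ≤ fs/2 = 17.975 MHz, appears at 12.5 MHz.
Distinct values: {8.55 MHz, 9.5 MHz, 12.5 MHz}.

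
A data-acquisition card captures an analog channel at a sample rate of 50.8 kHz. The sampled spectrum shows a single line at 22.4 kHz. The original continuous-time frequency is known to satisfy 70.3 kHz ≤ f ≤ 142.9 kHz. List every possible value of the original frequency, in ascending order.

Frequencies that alias to 22.4 kHz are k·fs ± 22.4 kHz for integer k ≥ 0.
k=0: 22.4 kHz.
k=1: 28.4 kHz, 73.2 kHz.
k=2: 79.2 kHz, 124 kHz.
k=3: 130 kHz, 174.8 kHz.
k=4: 180.8 kHz, 225.6 kHz.
Within [70.3 kHz, 142.9 kHz]: 73.2 kHz, 79.2 kHz, 124 kHz, 130 kHz.

73.2 kHz, 79.2 kHz, 124 kHz, 130 kHz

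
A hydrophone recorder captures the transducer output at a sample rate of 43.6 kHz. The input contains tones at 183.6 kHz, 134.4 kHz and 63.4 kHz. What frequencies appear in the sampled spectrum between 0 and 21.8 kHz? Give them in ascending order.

fs/2 = 21.8 kHz.
183.6 kHz mod fs = 9.2 kHz.
9.2 kHz ≤ fs/2 = 21.8 kHz, appears at 9.2 kHz.
134.4 kHz mod fs = 3.6 kHz.
3.6 kHz ≤ fs/2 = 21.8 kHz, appears at 3.6 kHz.
63.4 kHz mod fs = 19.8 kHz.
19.8 kHz ≤ fs/2 = 21.8 kHz, appears at 19.8 kHz.
Distinct values: {3.6 kHz, 9.2 kHz, 19.8 kHz}.

3.6 kHz, 9.2 kHz, 19.8 kHz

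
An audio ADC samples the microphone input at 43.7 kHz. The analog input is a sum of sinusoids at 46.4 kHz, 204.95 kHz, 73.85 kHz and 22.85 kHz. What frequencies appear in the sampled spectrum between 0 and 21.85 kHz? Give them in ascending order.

2.7 kHz, 13.55 kHz, 20.85 kHz

fs/2 = 21.85 kHz.
46.4 kHz mod fs = 2.7 kHz.
2.7 kHz ≤ fs/2 = 21.85 kHz, appears at 2.7 kHz.
204.95 kHz mod fs = 30.15 kHz.
30.15 kHz > fs/2 = 21.85 kHz, folds to fs − 30.15 kHz = 13.55 kHz.
73.85 kHz mod fs = 30.15 kHz.
30.15 kHz > fs/2 = 21.85 kHz, folds to fs − 30.15 kHz = 13.55 kHz.
22.85 kHz > fs/2 = 21.85 kHz, folds to fs − 22.85 kHz = 20.85 kHz.
Distinct values: {2.7 kHz, 13.55 kHz, 20.85 kHz}.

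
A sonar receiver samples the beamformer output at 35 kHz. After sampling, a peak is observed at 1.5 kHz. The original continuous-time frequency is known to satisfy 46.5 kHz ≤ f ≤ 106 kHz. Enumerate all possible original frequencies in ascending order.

68.5 kHz, 71.5 kHz, 103.5 kHz

Frequencies that alias to 1.5 kHz are k·fs ± 1.5 kHz for integer k ≥ 0.
k=0: 1.5 kHz.
k=1: 33.5 kHz, 36.5 kHz.
k=2: 68.5 kHz, 71.5 kHz.
k=3: 103.5 kHz, 106.5 kHz.
k=4: 138.5 kHz, 141.5 kHz.
Within [46.5 kHz, 106 kHz]: 68.5 kHz, 71.5 kHz, 103.5 kHz.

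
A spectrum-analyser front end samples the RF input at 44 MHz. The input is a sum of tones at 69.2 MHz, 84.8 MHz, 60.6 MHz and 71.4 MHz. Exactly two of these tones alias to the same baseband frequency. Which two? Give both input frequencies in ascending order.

60.6 MHz, 71.4 MHz

fs/2 = 22 MHz.
69.2 MHz mod fs = 25.2 MHz.
25.2 MHz > fs/2 = 22 MHz, folds to fs − 25.2 MHz = 18.8 MHz.
84.8 MHz mod fs = 40.8 MHz.
40.8 MHz > fs/2 = 22 MHz, folds to fs − 40.8 MHz = 3.2 MHz.
60.6 MHz mod fs = 16.6 MHz.
16.6 MHz ≤ fs/2 = 22 MHz, appears at 16.6 MHz.
71.4 MHz mod fs = 27.4 MHz.
27.4 MHz > fs/2 = 22 MHz, folds to fs − 27.4 MHz = 16.6 MHz.
60.6 MHz and 71.4 MHz both map to 16.6 MHz.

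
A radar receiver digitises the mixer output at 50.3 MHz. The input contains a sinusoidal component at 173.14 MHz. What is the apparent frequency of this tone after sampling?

22.24 MHz

173.14 MHz mod fs = 22.24 MHz.
22.24 MHz ≤ fs/2 = 25.15 MHz, appears at 22.24 MHz.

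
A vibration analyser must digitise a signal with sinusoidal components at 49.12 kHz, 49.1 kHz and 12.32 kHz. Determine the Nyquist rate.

Highest-frequency component: 49.12 kHz.
Nyquist rate = 2 × 49.12 kHz = 98.24 kHz.

98.24 kHz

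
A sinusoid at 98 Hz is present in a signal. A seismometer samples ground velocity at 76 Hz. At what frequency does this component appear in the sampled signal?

98 Hz mod fs = 22 Hz.
22 Hz ≤ fs/2 = 38 Hz, appears at 22 Hz.

22 Hz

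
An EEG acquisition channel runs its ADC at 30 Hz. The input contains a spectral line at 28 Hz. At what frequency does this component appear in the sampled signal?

2 Hz

28 Hz > fs/2 = 15 Hz, folds to fs − 28 Hz = 2 Hz.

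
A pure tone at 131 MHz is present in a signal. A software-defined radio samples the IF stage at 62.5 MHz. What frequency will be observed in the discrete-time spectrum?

6 MHz

131 MHz mod fs = 6 MHz.
6 MHz ≤ fs/2 = 31.25 MHz, appears at 6 MHz.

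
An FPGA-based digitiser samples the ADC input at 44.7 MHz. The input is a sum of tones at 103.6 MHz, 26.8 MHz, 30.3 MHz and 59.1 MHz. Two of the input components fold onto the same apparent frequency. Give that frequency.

fs/2 = 22.35 MHz.
103.6 MHz mod fs = 14.2 MHz.
14.2 MHz ≤ fs/2 = 22.35 MHz, appears at 14.2 MHz.
26.8 MHz > fs/2 = 22.35 MHz, folds to fs − 26.8 MHz = 17.9 MHz.
30.3 MHz > fs/2 = 22.35 MHz, folds to fs − 30.3 MHz = 14.4 MHz.
59.1 MHz mod fs = 14.4 MHz.
14.4 MHz ≤ fs/2 = 22.35 MHz, appears at 14.4 MHz.
30.3 MHz and 59.1 MHz both map to 14.4 MHz.

14.4 MHz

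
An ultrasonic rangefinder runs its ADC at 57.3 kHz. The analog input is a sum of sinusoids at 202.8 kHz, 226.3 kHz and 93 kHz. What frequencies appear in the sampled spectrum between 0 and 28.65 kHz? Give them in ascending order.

2.9 kHz, 21.6 kHz, 26.4 kHz

fs/2 = 28.65 kHz.
202.8 kHz mod fs = 30.9 kHz.
30.9 kHz > fs/2 = 28.65 kHz, folds to fs − 30.9 kHz = 26.4 kHz.
226.3 kHz mod fs = 54.4 kHz.
54.4 kHz > fs/2 = 28.65 kHz, folds to fs − 54.4 kHz = 2.9 kHz.
93 kHz mod fs = 35.7 kHz.
35.7 kHz > fs/2 = 28.65 kHz, folds to fs − 35.7 kHz = 21.6 kHz.
Distinct values: {2.9 kHz, 21.6 kHz, 26.4 kHz}.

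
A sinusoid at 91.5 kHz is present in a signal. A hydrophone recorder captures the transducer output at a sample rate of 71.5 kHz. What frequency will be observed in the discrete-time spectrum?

20 kHz

91.5 kHz mod fs = 20 kHz.
20 kHz ≤ fs/2 = 35.75 kHz, appears at 20 kHz.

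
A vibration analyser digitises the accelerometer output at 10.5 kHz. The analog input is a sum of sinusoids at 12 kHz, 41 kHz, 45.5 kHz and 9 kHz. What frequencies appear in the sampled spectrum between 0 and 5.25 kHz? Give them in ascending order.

fs/2 = 5.25 kHz.
12 kHz mod fs = 1.5 kHz.
1.5 kHz ≤ fs/2 = 5.25 kHz, appears at 1.5 kHz.
41 kHz mod fs = 9.5 kHz.
9.5 kHz > fs/2 = 5.25 kHz, folds to fs − 9.5 kHz = 1 kHz.
45.5 kHz mod fs = 3.5 kHz.
3.5 kHz ≤ fs/2 = 5.25 kHz, appears at 3.5 kHz.
9 kHz > fs/2 = 5.25 kHz, folds to fs − 9 kHz = 1.5 kHz.
Distinct values: {1 kHz, 1.5 kHz, 3.5 kHz}.

1 kHz, 1.5 kHz, 3.5 kHz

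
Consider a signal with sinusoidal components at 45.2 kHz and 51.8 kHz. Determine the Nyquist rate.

103.6 kHz

Highest-frequency component: 51.8 kHz.
Nyquist rate = 2 × 51.8 kHz = 103.6 kHz.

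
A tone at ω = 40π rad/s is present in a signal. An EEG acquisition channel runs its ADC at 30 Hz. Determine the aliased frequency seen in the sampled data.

10 Hz

ω = 40π rad/s → f = ω/(2π) = 20 Hz.
20 Hz > fs/2 = 15 Hz, folds to fs − 20 Hz = 10 Hz.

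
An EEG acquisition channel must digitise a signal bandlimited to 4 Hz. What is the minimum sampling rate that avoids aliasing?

8 Hz

Nyquist rate = 2 × 4 Hz = 8 Hz.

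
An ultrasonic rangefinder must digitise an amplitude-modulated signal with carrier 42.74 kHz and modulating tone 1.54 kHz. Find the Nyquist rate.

88.56 kHz

AM sidebands sit at fc ± fm = 41.2 kHz and 44.28 kHz.
Highest-frequency component: 44.28 kHz.
Nyquist rate = 2 × 44.28 kHz = 88.56 kHz.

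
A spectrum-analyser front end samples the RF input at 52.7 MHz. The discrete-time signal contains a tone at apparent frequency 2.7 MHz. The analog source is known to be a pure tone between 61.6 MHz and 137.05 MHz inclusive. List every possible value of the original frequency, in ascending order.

Frequencies that alias to 2.7 MHz are k·fs ± 2.7 MHz for integer k ≥ 0.
k=0: 2.7 MHz.
k=1: 50 MHz, 55.4 MHz.
k=2: 102.7 MHz, 108.1 MHz.
k=3: 155.4 MHz, 160.8 MHz.
Within [61.6 MHz, 137.05 MHz]: 102.7 MHz, 108.1 MHz.

102.7 MHz, 108.1 MHz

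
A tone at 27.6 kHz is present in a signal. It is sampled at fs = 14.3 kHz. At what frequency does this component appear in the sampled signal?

27.6 kHz mod fs = 13.3 kHz.
13.3 kHz > fs/2 = 7.15 kHz, folds to fs − 13.3 kHz = 1 kHz.

1 kHz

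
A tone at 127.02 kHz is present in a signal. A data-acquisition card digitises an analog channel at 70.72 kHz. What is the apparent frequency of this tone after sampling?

14.42 kHz

127.02 kHz mod fs = 56.3 kHz.
56.3 kHz > fs/2 = 35.36 kHz, folds to fs − 56.3 kHz = 14.42 kHz.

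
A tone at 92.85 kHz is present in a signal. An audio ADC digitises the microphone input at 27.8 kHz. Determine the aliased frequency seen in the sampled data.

92.85 kHz mod fs = 9.45 kHz.
9.45 kHz ≤ fs/2 = 13.9 kHz, appears at 9.45 kHz.

9.45 kHz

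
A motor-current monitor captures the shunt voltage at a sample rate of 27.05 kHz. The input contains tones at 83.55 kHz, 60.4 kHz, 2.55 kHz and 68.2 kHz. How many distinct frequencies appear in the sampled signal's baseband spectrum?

fs/2 = 13.525 kHz.
83.55 kHz mod fs = 2.4 kHz.
2.4 kHz ≤ fs/2 = 13.525 kHz, appears at 2.4 kHz.
60.4 kHz mod fs = 6.3 kHz.
6.3 kHz ≤ fs/2 = 13.525 kHz, appears at 6.3 kHz.
2.55 kHz ≤ fs/2 = 13.525 kHz, passes unchanged.
68.2 kHz mod fs = 14.1 kHz.
14.1 kHz > fs/2 = 13.525 kHz, folds to fs − 14.1 kHz = 12.95 kHz.
Distinct values: {2.4 kHz, 2.55 kHz, 6.3 kHz, 12.95 kHz} → 4.

4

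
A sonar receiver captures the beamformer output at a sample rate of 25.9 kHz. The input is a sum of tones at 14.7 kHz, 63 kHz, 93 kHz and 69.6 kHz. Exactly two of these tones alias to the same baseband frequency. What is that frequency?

11.2 kHz

fs/2 = 12.95 kHz.
14.7 kHz > fs/2 = 12.95 kHz, folds to fs − 14.7 kHz = 11.2 kHz.
63 kHz mod fs = 11.2 kHz.
11.2 kHz ≤ fs/2 = 12.95 kHz, appears at 11.2 kHz.
93 kHz mod fs = 15.3 kHz.
15.3 kHz > fs/2 = 12.95 kHz, folds to fs − 15.3 kHz = 10.6 kHz.
69.6 kHz mod fs = 17.8 kHz.
17.8 kHz > fs/2 = 12.95 kHz, folds to fs − 17.8 kHz = 8.1 kHz.
14.7 kHz and 63 kHz both map to 11.2 kHz.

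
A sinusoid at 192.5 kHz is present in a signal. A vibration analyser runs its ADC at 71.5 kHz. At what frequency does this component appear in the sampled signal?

192.5 kHz mod fs = 49.5 kHz.
49.5 kHz > fs/2 = 35.75 kHz, folds to fs − 49.5 kHz = 22 kHz.

22 kHz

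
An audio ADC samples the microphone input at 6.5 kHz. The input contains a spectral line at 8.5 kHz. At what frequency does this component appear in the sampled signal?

8.5 kHz mod fs = 2 kHz.
2 kHz ≤ fs/2 = 3.25 kHz, appears at 2 kHz.

2 kHz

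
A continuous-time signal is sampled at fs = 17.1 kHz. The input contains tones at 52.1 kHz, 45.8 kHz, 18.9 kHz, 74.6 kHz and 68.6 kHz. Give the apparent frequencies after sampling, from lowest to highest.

fs/2 = 8.55 kHz.
52.1 kHz mod fs = 0.8 kHz.
0.8 kHz ≤ fs/2 = 8.55 kHz, appears at 0.8 kHz.
45.8 kHz mod fs = 11.6 kHz.
11.6 kHz > fs/2 = 8.55 kHz, folds to fs − 11.6 kHz = 5.5 kHz.
18.9 kHz mod fs = 1.8 kHz.
1.8 kHz ≤ fs/2 = 8.55 kHz, appears at 1.8 kHz.
74.6 kHz mod fs = 6.2 kHz.
6.2 kHz ≤ fs/2 = 8.55 kHz, appears at 6.2 kHz.
68.6 kHz mod fs = 0.2 kHz.
0.2 kHz ≤ fs/2 = 8.55 kHz, appears at 0.2 kHz.
Distinct values: {0.2 kHz, 0.8 kHz, 1.8 kHz, 5.5 kHz, 6.2 kHz}.

0.2 kHz, 0.8 kHz, 1.8 kHz, 5.5 kHz, 6.2 kHz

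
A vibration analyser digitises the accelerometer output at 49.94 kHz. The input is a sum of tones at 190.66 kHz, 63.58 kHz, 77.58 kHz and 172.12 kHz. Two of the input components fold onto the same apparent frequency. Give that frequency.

fs/2 = 24.97 kHz.
190.66 kHz mod fs = 40.84 kHz.
40.84 kHz > fs/2 = 24.97 kHz, folds to fs − 40.84 kHz = 9.1 kHz.
63.58 kHz mod fs = 13.64 kHz.
13.64 kHz ≤ fs/2 = 24.97 kHz, appears at 13.64 kHz.
77.58 kHz mod fs = 27.64 kHz.
27.64 kHz > fs/2 = 24.97 kHz, folds to fs − 27.64 kHz = 22.3 kHz.
172.12 kHz mod fs = 22.3 kHz.
22.3 kHz ≤ fs/2 = 24.97 kHz, appears at 22.3 kHz.
77.58 kHz and 172.12 kHz both map to 22.3 kHz.

22.3 kHz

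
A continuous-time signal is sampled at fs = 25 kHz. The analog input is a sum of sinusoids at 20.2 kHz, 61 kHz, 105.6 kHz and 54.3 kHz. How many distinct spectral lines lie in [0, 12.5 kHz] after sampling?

fs/2 = 12.5 kHz.
20.2 kHz > fs/2 = 12.5 kHz, folds to fs − 20.2 kHz = 4.8 kHz.
61 kHz mod fs = 11 kHz.
11 kHz ≤ fs/2 = 12.5 kHz, appears at 11 kHz.
105.6 kHz mod fs = 5.6 kHz.
5.6 kHz ≤ fs/2 = 12.5 kHz, appears at 5.6 kHz.
54.3 kHz mod fs = 4.3 kHz.
4.3 kHz ≤ fs/2 = 12.5 kHz, appears at 4.3 kHz.
Distinct values: {4.3 kHz, 4.8 kHz, 5.6 kHz, 11 kHz} → 4.

4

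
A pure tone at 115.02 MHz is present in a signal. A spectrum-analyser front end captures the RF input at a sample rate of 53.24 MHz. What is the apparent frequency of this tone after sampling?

115.02 MHz mod fs = 8.54 MHz.
8.54 MHz ≤ fs/2 = 26.62 MHz, appears at 8.54 MHz.

8.54 MHz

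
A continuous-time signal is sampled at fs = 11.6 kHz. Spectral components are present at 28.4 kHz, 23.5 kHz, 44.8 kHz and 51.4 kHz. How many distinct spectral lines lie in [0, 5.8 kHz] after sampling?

fs/2 = 5.8 kHz.
28.4 kHz mod fs = 5.2 kHz.
5.2 kHz ≤ fs/2 = 5.8 kHz, appears at 5.2 kHz.
23.5 kHz mod fs = 0.3 kHz.
0.3 kHz ≤ fs/2 = 5.8 kHz, appears at 0.3 kHz.
44.8 kHz mod fs = 10 kHz.
10 kHz > fs/2 = 5.8 kHz, folds to fs − 10 kHz = 1.6 kHz.
51.4 kHz mod fs = 5 kHz.
5 kHz ≤ fs/2 = 5.8 kHz, appears at 5 kHz.
Distinct values: {0.3 kHz, 1.6 kHz, 5 kHz, 5.2 kHz} → 4.

4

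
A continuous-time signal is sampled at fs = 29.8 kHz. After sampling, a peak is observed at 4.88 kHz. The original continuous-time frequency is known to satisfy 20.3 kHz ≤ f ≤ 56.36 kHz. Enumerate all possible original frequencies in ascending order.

24.92 kHz, 34.68 kHz, 54.72 kHz

Frequencies that alias to 4.88 kHz are k·fs ± 4.88 kHz for integer k ≥ 0.
k=0: 4.88 kHz.
k=1: 24.92 kHz, 34.68 kHz.
k=2: 54.72 kHz, 64.48 kHz.
k=3: 84.52 kHz, 94.28 kHz.
Within [20.3 kHz, 56.36 kHz]: 24.92 kHz, 34.68 kHz, 54.72 kHz.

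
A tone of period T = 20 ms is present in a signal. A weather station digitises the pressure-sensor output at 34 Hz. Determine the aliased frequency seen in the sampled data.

T = 20 ms → f = 1/T = 50 Hz.
50 Hz mod fs = 16 Hz.
16 Hz ≤ fs/2 = 17 Hz, appears at 16 Hz.

16 Hz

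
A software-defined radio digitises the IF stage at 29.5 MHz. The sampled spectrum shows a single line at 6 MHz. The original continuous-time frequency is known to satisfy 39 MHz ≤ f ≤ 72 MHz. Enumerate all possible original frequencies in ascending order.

Frequencies that alias to 6 MHz are k·fs ± 6 MHz for integer k ≥ 0.
k=0: 6 MHz.
k=1: 23.5 MHz, 35.5 MHz.
k=2: 53 MHz, 65 MHz.
k=3: 82.5 MHz, 94.5 MHz.
Within [39 MHz, 72 MHz]: 53 MHz, 65 MHz.

53 MHz, 65 MHz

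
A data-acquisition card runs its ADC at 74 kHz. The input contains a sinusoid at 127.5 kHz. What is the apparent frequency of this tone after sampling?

20.5 kHz

127.5 kHz mod fs = 53.5 kHz.
53.5 kHz > fs/2 = 37 kHz, folds to fs − 53.5 kHz = 20.5 kHz.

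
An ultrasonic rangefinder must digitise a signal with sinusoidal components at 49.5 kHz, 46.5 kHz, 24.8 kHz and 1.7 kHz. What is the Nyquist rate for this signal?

99 kHz

Highest-frequency component: 49.5 kHz.
Nyquist rate = 2 × 49.5 kHz = 99 kHz.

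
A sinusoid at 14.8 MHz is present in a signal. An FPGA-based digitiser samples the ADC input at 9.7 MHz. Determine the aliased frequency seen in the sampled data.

4.6 MHz

14.8 MHz mod fs = 5.1 MHz.
5.1 MHz > fs/2 = 4.85 MHz, folds to fs − 5.1 MHz = 4.6 MHz.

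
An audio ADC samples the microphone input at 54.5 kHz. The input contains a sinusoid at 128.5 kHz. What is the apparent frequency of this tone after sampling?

128.5 kHz mod fs = 19.5 kHz.
19.5 kHz ≤ fs/2 = 27.25 kHz, appears at 19.5 kHz.

19.5 kHz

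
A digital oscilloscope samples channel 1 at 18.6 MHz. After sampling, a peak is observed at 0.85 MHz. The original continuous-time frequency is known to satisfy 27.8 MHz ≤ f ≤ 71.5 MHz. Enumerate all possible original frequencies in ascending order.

Frequencies that alias to 0.85 MHz are k·fs ± 0.85 MHz for integer k ≥ 0.
k=0: 0.85 MHz.
k=1: 17.75 MHz, 19.45 MHz.
k=2: 36.35 MHz, 38.05 MHz.
k=3: 54.95 MHz, 56.65 MHz.
k=4: 73.55 MHz, 75.25 MHz.
Within [27.8 MHz, 71.5 MHz]: 36.35 MHz, 38.05 MHz, 54.95 MHz, 56.65 MHz.

36.35 MHz, 38.05 MHz, 54.95 MHz, 56.65 MHz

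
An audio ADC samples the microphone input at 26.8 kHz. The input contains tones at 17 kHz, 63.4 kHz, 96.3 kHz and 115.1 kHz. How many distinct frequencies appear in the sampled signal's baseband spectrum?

3

fs/2 = 13.4 kHz.
17 kHz > fs/2 = 13.4 kHz, folds to fs − 17 kHz = 9.8 kHz.
63.4 kHz mod fs = 9.8 kHz.
9.8 kHz ≤ fs/2 = 13.4 kHz, appears at 9.8 kHz.
96.3 kHz mod fs = 15.9 kHz.
15.9 kHz > fs/2 = 13.4 kHz, folds to fs − 15.9 kHz = 10.9 kHz.
115.1 kHz mod fs = 7.9 kHz.
7.9 kHz ≤ fs/2 = 13.4 kHz, appears at 7.9 kHz.
Distinct values: {7.9 kHz, 9.8 kHz, 10.9 kHz} → 3.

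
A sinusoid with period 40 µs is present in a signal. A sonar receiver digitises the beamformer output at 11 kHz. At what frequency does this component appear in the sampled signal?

3 kHz

T = 40 µs → f = 1/T = 25 kHz.
25 kHz mod fs = 3 kHz.
3 kHz ≤ fs/2 = 5.5 kHz, appears at 3 kHz.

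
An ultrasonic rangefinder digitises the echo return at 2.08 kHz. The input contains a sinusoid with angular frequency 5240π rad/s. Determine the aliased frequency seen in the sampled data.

ω = 5240π rad/s → f = ω/(2π) = 2620 Hz = 2.62 kHz.
2.62 kHz mod fs = 0.54 kHz.
0.54 kHz ≤ fs/2 = 1.04 kHz, appears at 0.54 kHz.

0.54 kHz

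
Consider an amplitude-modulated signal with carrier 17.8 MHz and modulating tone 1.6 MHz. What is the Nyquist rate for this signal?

38.8 MHz

AM sidebands sit at fc ± fm = 16.2 MHz and 19.4 MHz.
Highest-frequency component: 19.4 MHz.
Nyquist rate = 2 × 19.4 MHz = 38.8 MHz.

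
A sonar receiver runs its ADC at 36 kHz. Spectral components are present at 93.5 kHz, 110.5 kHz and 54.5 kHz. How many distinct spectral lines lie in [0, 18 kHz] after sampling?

3

fs/2 = 18 kHz.
93.5 kHz mod fs = 21.5 kHz.
21.5 kHz > fs/2 = 18 kHz, folds to fs − 21.5 kHz = 14.5 kHz.
110.5 kHz mod fs = 2.5 kHz.
2.5 kHz ≤ fs/2 = 18 kHz, appears at 2.5 kHz.
54.5 kHz mod fs = 18.5 kHz.
18.5 kHz > fs/2 = 18 kHz, folds to fs − 18.5 kHz = 17.5 kHz.
Distinct values: {2.5 kHz, 14.5 kHz, 17.5 kHz} → 3.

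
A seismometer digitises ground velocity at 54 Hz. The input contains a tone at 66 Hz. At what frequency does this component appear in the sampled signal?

12 Hz

66 Hz mod fs = 12 Hz.
12 Hz ≤ fs/2 = 27 Hz, appears at 12 Hz.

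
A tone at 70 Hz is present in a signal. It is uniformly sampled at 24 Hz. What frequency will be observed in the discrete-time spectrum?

2 Hz

70 Hz mod fs = 22 Hz.
22 Hz > fs/2 = 12 Hz, folds to fs − 22 Hz = 2 Hz.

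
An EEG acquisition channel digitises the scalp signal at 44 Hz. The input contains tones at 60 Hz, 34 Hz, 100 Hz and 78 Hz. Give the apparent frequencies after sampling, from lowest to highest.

fs/2 = 22 Hz.
60 Hz mod fs = 16 Hz.
16 Hz ≤ fs/2 = 22 Hz, appears at 16 Hz.
34 Hz > fs/2 = 22 Hz, folds to fs − 34 Hz = 10 Hz.
100 Hz mod fs = 12 Hz.
12 Hz ≤ fs/2 = 22 Hz, appears at 12 Hz.
78 Hz mod fs = 34 Hz.
34 Hz > fs/2 = 22 Hz, folds to fs − 34 Hz = 10 Hz.
Distinct values: {10 Hz, 12 Hz, 16 Hz}.

10 Hz, 12 Hz, 16 Hz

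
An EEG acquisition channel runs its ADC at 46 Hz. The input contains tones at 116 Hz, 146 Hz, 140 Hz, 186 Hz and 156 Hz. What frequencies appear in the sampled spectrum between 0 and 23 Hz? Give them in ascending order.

2 Hz, 8 Hz, 18 Hz, 22 Hz

fs/2 = 23 Hz.
116 Hz mod fs = 24 Hz.
24 Hz > fs/2 = 23 Hz, folds to fs − 24 Hz = 22 Hz.
146 Hz mod fs = 8 Hz.
8 Hz ≤ fs/2 = 23 Hz, appears at 8 Hz.
140 Hz mod fs = 2 Hz.
2 Hz ≤ fs/2 = 23 Hz, appears at 2 Hz.
186 Hz mod fs = 2 Hz.
2 Hz ≤ fs/2 = 23 Hz, appears at 2 Hz.
156 Hz mod fs = 18 Hz.
18 Hz ≤ fs/2 = 23 Hz, appears at 18 Hz.
Distinct values: {2 Hz, 8 Hz, 18 Hz, 22 Hz}.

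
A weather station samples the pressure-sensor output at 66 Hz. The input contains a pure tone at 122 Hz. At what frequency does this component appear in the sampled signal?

122 Hz mod fs = 56 Hz.
56 Hz > fs/2 = 33 Hz, folds to fs − 56 Hz = 10 Hz.

10 Hz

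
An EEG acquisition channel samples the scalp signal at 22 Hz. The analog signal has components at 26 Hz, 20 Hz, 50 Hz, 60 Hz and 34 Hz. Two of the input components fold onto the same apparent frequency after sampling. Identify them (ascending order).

fs/2 = 11 Hz.
26 Hz mod fs = 4 Hz.
4 Hz ≤ fs/2 = 11 Hz, appears at 4 Hz.
20 Hz > fs/2 = 11 Hz, folds to fs − 20 Hz = 2 Hz.
50 Hz mod fs = 6 Hz.
6 Hz ≤ fs/2 = 11 Hz, appears at 6 Hz.
60 Hz mod fs = 16 Hz.
16 Hz > fs/2 = 11 Hz, folds to fs − 16 Hz = 6 Hz.
34 Hz mod fs = 12 Hz.
12 Hz > fs/2 = 11 Hz, folds to fs − 12 Hz = 10 Hz.
50 Hz and 60 Hz both map to 6 Hz.

50 Hz, 60 Hz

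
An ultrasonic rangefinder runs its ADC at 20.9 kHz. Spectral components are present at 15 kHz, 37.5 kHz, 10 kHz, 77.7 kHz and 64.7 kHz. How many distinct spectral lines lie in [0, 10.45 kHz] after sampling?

4

fs/2 = 10.45 kHz.
15 kHz > fs/2 = 10.45 kHz, folds to fs − 15 kHz = 5.9 kHz.
37.5 kHz mod fs = 16.6 kHz.
16.6 kHz > fs/2 = 10.45 kHz, folds to fs − 16.6 kHz = 4.3 kHz.
10 kHz ≤ fs/2 = 10.45 kHz, passes unchanged.
77.7 kHz mod fs = 15 kHz.
15 kHz > fs/2 = 10.45 kHz, folds to fs − 15 kHz = 5.9 kHz.
64.7 kHz mod fs = 2 kHz.
2 kHz ≤ fs/2 = 10.45 kHz, appears at 2 kHz.
Distinct values: {2 kHz, 4.3 kHz, 5.9 kHz, 10 kHz} → 4.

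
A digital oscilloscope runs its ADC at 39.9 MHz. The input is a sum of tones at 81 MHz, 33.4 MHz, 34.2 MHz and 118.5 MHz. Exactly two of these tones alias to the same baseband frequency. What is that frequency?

fs/2 = 19.95 MHz.
81 MHz mod fs = 1.2 MHz.
1.2 MHz ≤ fs/2 = 19.95 MHz, appears at 1.2 MHz.
33.4 MHz > fs/2 = 19.95 MHz, folds to fs − 33.4 MHz = 6.5 MHz.
34.2 MHz > fs/2 = 19.95 MHz, folds to fs − 34.2 MHz = 5.7 MHz.
118.5 MHz mod fs = 38.7 MHz.
38.7 MHz > fs/2 = 19.95 MHz, folds to fs − 38.7 MHz = 1.2 MHz.
81 MHz and 118.5 MHz both map to 1.2 MHz.

1.2 MHz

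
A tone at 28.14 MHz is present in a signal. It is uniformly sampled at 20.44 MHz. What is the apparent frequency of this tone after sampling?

7.7 MHz

28.14 MHz mod fs = 7.7 MHz.
7.7 MHz ≤ fs/2 = 10.22 MHz, appears at 7.7 MHz.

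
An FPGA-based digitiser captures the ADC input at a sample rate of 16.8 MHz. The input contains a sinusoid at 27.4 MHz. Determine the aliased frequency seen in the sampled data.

27.4 MHz mod fs = 10.6 MHz.
10.6 MHz > fs/2 = 8.4 MHz, folds to fs − 10.6 MHz = 6.2 MHz.

6.2 MHz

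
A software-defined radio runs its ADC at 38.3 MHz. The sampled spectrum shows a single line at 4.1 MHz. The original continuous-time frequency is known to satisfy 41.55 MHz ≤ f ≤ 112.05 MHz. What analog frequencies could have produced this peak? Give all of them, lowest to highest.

42.4 MHz, 72.5 MHz, 80.7 MHz, 110.8 MHz

Frequencies that alias to 4.1 MHz are k·fs ± 4.1 MHz for integer k ≥ 0.
k=0: 4.1 MHz.
k=1: 34.2 MHz, 42.4 MHz.
k=2: 72.5 MHz, 80.7 MHz.
k=3: 110.8 MHz, 119 MHz.
k=4: 149.1 MHz, 157.3 MHz.
Within [41.55 MHz, 112.05 MHz]: 42.4 MHz, 72.5 MHz, 80.7 MHz, 110.8 MHz.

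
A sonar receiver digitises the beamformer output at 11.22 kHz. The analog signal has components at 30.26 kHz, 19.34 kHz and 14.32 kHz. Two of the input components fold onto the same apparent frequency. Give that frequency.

3.1 kHz

fs/2 = 5.61 kHz.
30.26 kHz mod fs = 7.82 kHz.
7.82 kHz > fs/2 = 5.61 kHz, folds to fs − 7.82 kHz = 3.4 kHz.
19.34 kHz mod fs = 8.12 kHz.
8.12 kHz > fs/2 = 5.61 kHz, folds to fs − 8.12 kHz = 3.1 kHz.
14.32 kHz mod fs = 3.1 kHz.
3.1 kHz ≤ fs/2 = 5.61 kHz, appears at 3.1 kHz.
14.32 kHz and 19.34 kHz both map to 3.1 kHz.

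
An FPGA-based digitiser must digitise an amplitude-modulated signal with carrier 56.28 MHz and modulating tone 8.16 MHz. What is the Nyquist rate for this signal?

128.88 MHz

AM sidebands sit at fc ± fm = 48.12 MHz and 64.44 MHz.
Highest-frequency component: 64.44 MHz.
Nyquist rate = 2 × 64.44 MHz = 128.88 MHz.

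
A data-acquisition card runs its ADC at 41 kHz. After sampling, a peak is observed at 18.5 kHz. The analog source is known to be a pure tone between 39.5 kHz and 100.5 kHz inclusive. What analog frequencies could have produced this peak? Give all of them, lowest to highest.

59.5 kHz, 63.5 kHz, 100.5 kHz

Frequencies that alias to 18.5 kHz are k·fs ± 18.5 kHz for integer k ≥ 0.
k=0: 18.5 kHz.
k=1: 22.5 kHz, 59.5 kHz.
k=2: 63.5 kHz, 100.5 kHz.
k=3: 104.5 kHz, 141.5 kHz.
Within [39.5 kHz, 100.5 kHz]: 59.5 kHz, 63.5 kHz, 100.5 kHz.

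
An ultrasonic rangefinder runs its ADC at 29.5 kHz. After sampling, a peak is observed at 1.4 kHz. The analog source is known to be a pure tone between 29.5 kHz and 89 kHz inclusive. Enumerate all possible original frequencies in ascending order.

30.9 kHz, 57.6 kHz, 60.4 kHz, 87.1 kHz

Frequencies that alias to 1.4 kHz are k·fs ± 1.4 kHz for integer k ≥ 0.
k=0: 1.4 kHz.
k=1: 28.1 kHz, 30.9 kHz.
k=2: 57.6 kHz, 60.4 kHz.
k=3: 87.1 kHz, 89.9 kHz.
k=4: 116.6 kHz, 119.4 kHz.
Within [29.5 kHz, 89 kHz]: 30.9 kHz, 57.6 kHz, 60.4 kHz, 87.1 kHz.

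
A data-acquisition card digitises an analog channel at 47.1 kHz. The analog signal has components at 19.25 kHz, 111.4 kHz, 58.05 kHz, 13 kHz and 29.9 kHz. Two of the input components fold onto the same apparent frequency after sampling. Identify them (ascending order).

fs/2 = 23.55 kHz.
19.25 kHz ≤ fs/2 = 23.55 kHz, passes unchanged.
111.4 kHz mod fs = 17.2 kHz.
17.2 kHz ≤ fs/2 = 23.55 kHz, appears at 17.2 kHz.
58.05 kHz mod fs = 10.95 kHz.
10.95 kHz ≤ fs/2 = 23.55 kHz, appears at 10.95 kHz.
13 kHz ≤ fs/2 = 23.55 kHz, passes unchanged.
29.9 kHz > fs/2 = 23.55 kHz, folds to fs − 29.9 kHz = 17.2 kHz.
29.9 kHz and 111.4 kHz both map to 17.2 kHz.

29.9 kHz, 111.4 kHz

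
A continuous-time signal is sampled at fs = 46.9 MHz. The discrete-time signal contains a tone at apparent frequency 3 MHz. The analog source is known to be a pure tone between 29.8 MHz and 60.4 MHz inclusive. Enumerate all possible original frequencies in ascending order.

Frequencies that alias to 3 MHz are k·fs ± 3 MHz for integer k ≥ 0.
k=0: 3 MHz.
k=1: 43.9 MHz, 49.9 MHz.
k=2: 90.8 MHz, 96.8 MHz.
Within [29.8 MHz, 60.4 MHz]: 43.9 MHz, 49.9 MHz.

43.9 MHz, 49.9 MHz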